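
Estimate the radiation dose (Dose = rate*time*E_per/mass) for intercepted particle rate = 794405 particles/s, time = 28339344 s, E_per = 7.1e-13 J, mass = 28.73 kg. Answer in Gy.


Total energy deposited = rate * time * E_per
  = 794405 * 28339344 * 7.1e-13 = 15.9842 J
Dose = E_total / mass = 15.9842 / 28.73
Dose = 0.5563582 Gy

0.5564 Gy


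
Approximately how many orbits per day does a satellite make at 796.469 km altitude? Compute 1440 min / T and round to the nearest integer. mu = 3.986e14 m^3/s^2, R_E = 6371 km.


r = 7.167469e+06 m
T = 2*pi*sqrt(r^3/mu) = 6038.9295 s = 100.6488 min
revs/day = 1440 / 100.6488 = 14.3072
Rounded: 14 revolutions per day

14 revolutions per day


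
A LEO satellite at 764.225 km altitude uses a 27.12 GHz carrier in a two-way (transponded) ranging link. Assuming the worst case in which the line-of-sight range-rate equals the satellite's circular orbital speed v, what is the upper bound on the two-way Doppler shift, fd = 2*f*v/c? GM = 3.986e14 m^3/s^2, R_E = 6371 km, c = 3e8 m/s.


r = 7.135225e+06 m
v = sqrt(mu/r) = 7474.2017 m/s (worst-case radial velocity)
f = 27.12 GHz = 2.712e+10 Hz
fd = 2*f*v/c = 2*2.712e+10*7474.2017/3.0e+08
fd = 1.3513357e+06 Hz

1.3513e+06 Hz


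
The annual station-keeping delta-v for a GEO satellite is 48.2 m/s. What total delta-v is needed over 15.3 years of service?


dV = rate * years = 48.2 * 15.3
dV = 737.4600 m/s

737.4600 m/s


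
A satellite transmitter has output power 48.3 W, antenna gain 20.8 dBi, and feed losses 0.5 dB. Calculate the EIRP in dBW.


Pt = 48.3 W = 16.8395 dBW
EIRP = Pt_dBW + Gt - losses = 16.8395 + 20.8 - 0.5 = 37.1395 dBW

37.1395 dBW


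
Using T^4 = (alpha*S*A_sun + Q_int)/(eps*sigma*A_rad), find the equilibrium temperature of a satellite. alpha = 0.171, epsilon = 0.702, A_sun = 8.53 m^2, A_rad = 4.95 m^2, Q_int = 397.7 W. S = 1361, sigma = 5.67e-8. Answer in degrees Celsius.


Numerator = alpha*S*A_sun + Q_int = 0.171*1361*8.53 + 397.7 = 2382.8954 W
Denominator = eps*sigma*A_rad = 0.702*5.67e-8*4.95 = 1.9702683e-07 W/K^4
T^4 = 1.2094269e+10 K^4
T = 331.6232 K = 58.4732 C

58.4732 degrees Celsius


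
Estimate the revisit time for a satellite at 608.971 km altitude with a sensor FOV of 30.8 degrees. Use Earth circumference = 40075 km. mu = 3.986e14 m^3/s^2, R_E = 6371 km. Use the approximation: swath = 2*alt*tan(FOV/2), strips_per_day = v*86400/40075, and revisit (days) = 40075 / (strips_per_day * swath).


swath = 2*608.971*tan(0.2687807) = 335.4771 km
v = sqrt(mu/r) = 7556.8680 m/s = 7.5569 km/s
strips/day = v*86400/40075 = 7.5569*86400/40075 = 16.2923
coverage/day = strips * swath = 16.2923 * 335.4771 = 5465.6895 km
revisit = 40075 / 5465.6895 = 7.3321 days

7.3321 days


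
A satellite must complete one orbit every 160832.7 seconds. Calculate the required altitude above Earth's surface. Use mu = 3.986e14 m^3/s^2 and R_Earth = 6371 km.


T = 160832.7 s
r = (mu*T^2/(4*pi^2))^(1/3) = (3.986e14 * 160832.7^2 / (4*pi^2))^(1/3)
r = 6.3920783e+07 m = 63920.7832 km
alt = r - R_E = 63920.7832 - 6371 = 57549.7832 km

57549.7832 km


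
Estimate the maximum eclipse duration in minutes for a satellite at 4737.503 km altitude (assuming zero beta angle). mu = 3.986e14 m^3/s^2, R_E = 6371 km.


r = 11108.5030 km
T = 194.1973 min
Eclipse fraction = arcsin(R_E/r)/pi = arcsin(6371.0000/11108.5030)/pi
= arcsin(0.5735246)/pi = 0.1944243
Eclipse duration = 0.1944243 * 194.1973 = 37.7567 min

37.7567 minutes


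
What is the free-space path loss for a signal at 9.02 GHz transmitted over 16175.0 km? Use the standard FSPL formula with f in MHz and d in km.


f = 9.02 GHz = 9020.0000 MHz
d = 16175.0 km
FSPL = 32.44 + 20*log10(9020.0000) + 20*log10(16175.0)
FSPL = 32.44 + 79.1041 + 84.1769
FSPL = 195.7210 dB

195.7210 dB


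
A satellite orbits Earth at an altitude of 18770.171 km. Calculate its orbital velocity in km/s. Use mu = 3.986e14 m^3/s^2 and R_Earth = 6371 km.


r = R_E + alt = 6371.0 + 18770.171 = 25141.1710 km = 2.5141171e+07 m
v = sqrt(mu/r) = sqrt(3.986e14 / 2.5141171e+07) = 3981.7675 m/s = 3.9818 km/s

3.9818 km/s


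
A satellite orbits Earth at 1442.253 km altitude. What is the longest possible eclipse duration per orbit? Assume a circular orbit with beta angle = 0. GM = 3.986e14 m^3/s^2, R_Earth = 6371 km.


r = 7813.2530 km
T = 114.5534 min
Eclipse fraction = arcsin(R_E/r)/pi = arcsin(6371.0000/7813.2530)/pi
= arcsin(0.8154094)/pi = 0.3034881
Eclipse duration = 0.3034881 * 114.5534 = 34.7656 min

34.7656 minutes


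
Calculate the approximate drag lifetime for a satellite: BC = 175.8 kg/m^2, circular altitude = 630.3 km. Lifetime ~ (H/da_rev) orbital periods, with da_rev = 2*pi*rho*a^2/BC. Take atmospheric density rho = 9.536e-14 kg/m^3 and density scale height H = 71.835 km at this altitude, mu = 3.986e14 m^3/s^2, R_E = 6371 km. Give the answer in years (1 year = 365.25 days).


a = R_E + alt = 7001.3000 km = 7.0013e+06 m
da_rev = 2*pi*rho*a^2/BC = 2*pi*9.536e-14*(7.0013e+06)^2/175.8 = 0.167064669 m per revolution
N = H/da_rev = 71835.0000 m / 0.167064669 m = 429983.1942 revolutions
P = 2*pi*sqrt(a^3/mu) = 5830.1436 s
lifetime = N*P = 429983.1942 * 5830.1436 = 2.5068638e+09 s = 29014.6270 days
years = 29014.6270 / 365.25 = 79.4377 years

79.4377 years


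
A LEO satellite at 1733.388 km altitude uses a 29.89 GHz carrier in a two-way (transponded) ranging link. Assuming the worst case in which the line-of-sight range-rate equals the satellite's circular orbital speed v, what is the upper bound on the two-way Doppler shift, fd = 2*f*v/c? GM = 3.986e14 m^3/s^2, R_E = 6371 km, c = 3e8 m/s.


r = 8.104388e+06 m
v = sqrt(mu/r) = 7013.0758 m/s (worst-case radial velocity)
f = 29.89 GHz = 2.989e+10 Hz
fd = 2*f*v/c = 2*2.989e+10*7013.0758/3.0e+08
fd = 1.3974722e+06 Hz

1.3975e+06 Hz


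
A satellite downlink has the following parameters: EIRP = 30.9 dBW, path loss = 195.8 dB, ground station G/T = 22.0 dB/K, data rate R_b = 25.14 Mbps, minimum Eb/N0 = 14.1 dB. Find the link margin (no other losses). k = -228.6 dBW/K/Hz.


C/N0 = EIRP - FSPL + G/T - k = 30.9 - 195.8 + 22.0 - (-228.6)
C/N0 = 85.7000 dB-Hz
R_b = 25.14 Mbps = 2.514e+07 bps -> 10*log10(R_b) = 74.0037 dB-Hz
Eb/N0 = C/N0 - 10*log10(R_b) = 85.7000 - 74.0037 = 11.6963 dB
Margin = Eb/N0 - Eb/N0_req = 11.6963 - 14.1 = -2.4037 dB (negative margin: link does not close)

-2.4037 dB


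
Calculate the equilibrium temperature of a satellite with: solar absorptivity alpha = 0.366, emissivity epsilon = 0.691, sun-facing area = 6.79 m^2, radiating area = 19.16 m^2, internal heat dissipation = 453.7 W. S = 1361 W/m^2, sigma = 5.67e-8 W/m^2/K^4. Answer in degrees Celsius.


Numerator = alpha*S*A_sun + Q_int = 0.366*1361*6.79 + 453.7 = 3835.9755 W
Denominator = eps*sigma*A_rad = 0.691*5.67e-8*19.16 = 7.5068305e-07 W/K^4
T^4 = 5.1099802e+09 K^4
T = 267.3652 K = -5.7848 C

-5.7848 degrees Celsius


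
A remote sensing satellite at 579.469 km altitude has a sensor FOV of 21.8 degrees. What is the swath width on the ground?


FOV = 21.8 deg = 0.3804818 rad
swath = 2 * alt * tan(FOV/2) = 2 * 579.469 * tan(0.1902409)
swath = 2 * 579.469 * 0.1925696
swath = 223.1763 km

223.1763 km


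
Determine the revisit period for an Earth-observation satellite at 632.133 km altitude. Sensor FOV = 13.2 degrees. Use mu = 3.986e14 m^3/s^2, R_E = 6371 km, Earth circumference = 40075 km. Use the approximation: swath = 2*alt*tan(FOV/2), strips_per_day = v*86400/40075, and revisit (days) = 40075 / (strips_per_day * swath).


swath = 2*632.133*tan(0.1151917) = 146.2806 km
v = sqrt(mu/r) = 7544.3610 m/s = 7.5444 km/s
strips/day = v*86400/40075 = 7.5444*86400/40075 = 16.2653
coverage/day = strips * swath = 16.2653 * 146.2806 = 2379.3006 km
revisit = 40075 / 2379.3006 = 16.8432 days

16.8432 days


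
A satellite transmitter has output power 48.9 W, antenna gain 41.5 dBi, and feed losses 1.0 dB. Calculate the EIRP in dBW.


Pt = 48.9 W = 16.8931 dBW
EIRP = Pt_dBW + Gt - losses = 16.8931 + 41.5 - 1.0 = 57.3931 dBW

57.3931 dBW


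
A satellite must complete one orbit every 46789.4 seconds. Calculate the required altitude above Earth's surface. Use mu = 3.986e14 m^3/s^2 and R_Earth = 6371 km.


T = 46789.4 s
r = (mu*T^2/(4*pi^2))^(1/3) = (3.986e14 * 46789.4^2 / (4*pi^2))^(1/3)
r = 2.8064513e+07 m = 28064.5125 km
alt = r - R_E = 28064.5125 - 6371 = 21693.5125 km

21693.5125 km


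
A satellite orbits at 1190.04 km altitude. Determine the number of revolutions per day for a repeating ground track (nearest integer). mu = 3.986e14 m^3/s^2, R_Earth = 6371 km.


r = 7.56104e+06 m
T = 2*pi*sqrt(r^3/mu) = 6543.0995 s = 109.0517 min
revs/day = 1440 / 109.0517 = 13.2048
Rounded: 13 revolutions per day

13 revolutions per day


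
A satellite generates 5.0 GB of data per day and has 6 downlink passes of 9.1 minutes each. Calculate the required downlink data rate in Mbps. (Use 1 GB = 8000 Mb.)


total contact time = 6 * 9.1 * 60 = 3276.0000 s
data = 5.0 GB = 40000.0000 Mb
rate = 40000.0000 / 3276.0000 = 12.2100 Mbps

12.2100 Mbps


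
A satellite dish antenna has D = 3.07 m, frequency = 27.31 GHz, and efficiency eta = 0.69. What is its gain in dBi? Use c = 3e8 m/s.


lambda = c/f = 3e8 / 2.731e+10 = 0.01098499 m
G = eta*(pi*D/lambda)^2 = 0.69*(pi*3.07/0.01098499)^2
G = 531895.6982 (linear)
G = 10*log10(531895.6982) = 57.2583 dBi

57.2583 dBi


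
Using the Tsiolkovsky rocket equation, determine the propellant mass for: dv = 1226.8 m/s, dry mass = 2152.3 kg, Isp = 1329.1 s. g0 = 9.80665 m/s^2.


ve = Isp * g0 = 1329.1 * 9.80665 = 13034.018515 m/s
mass ratio = exp(dv/ve) = exp(1226.8/13034.018515) = 1.09869480
m_prop = m_dry * (mr - 1) = 2152.3 * (1.09869480 - 1)
m_prop = 212.4208 kg

212.4208 kg


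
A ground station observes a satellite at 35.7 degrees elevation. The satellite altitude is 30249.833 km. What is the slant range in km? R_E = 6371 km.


h = 30249.833 km, el = 35.7 deg
d = -R_E*sin(el) + sqrt((R_E*sin(el))^2 + 2*R_E*h + h^2)
d = -6371.0000*sin(0.6230825) + sqrt((6371.0000*0.5835412)^2 + 2*6371.0000*30249.833 + 30249.833^2)
d = 32535.7742 km

32535.7742 km


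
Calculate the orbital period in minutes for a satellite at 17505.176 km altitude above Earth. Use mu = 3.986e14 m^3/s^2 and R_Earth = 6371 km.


r = 23876.1760 km = 2.3876176e+07 m
T = 2*pi*sqrt(r^3/mu) = 2*pi*sqrt(1.3611134e+22 / 3.986e14)
T = 36716.2551 s = 611.9376 min

611.9376 minutes


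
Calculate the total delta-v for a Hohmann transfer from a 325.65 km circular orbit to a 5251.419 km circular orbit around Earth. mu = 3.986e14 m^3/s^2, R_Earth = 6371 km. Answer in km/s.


r1 = 6696.6500 km = 6.69665e+06 m
r2 = 11622.4190 km = 1.1622419e+07 m
dv1 = sqrt(mu/r1)*(sqrt(2*r2/(r1+r2)) - 1) = 975.5634 m/s
dv2 = sqrt(mu/r2)*(1 - sqrt(2*r1/(r1+r2))) = 848.8582 m/s
total dv = |dv1| + |dv2| = 975.5634 + 848.8582 = 1824.4216 m/s = 1.8244 km/s

1.8244 km/s


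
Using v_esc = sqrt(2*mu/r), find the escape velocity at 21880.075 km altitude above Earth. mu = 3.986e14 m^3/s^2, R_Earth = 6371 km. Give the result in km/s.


r = 6371.0 + 21880.075 = 28251.0750 km = 2.8251075e+07 m
v_esc = sqrt(2*mu/r) = sqrt(2*3.986e14 / 2.8251075e+07)
v_esc = 5312.0989 m/s = 5.3121 km/s

5.3121 km/s


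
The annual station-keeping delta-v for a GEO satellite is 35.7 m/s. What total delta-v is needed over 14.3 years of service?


dV = rate * years = 35.7 * 14.3
dV = 510.5100 m/s

510.5100 m/s


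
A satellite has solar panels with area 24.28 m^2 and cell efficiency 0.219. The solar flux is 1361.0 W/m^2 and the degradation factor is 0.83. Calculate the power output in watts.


P = area * eta * S * degradation
P = 24.28 * 0.219 * 1361.0 * 0.83
P = 6006.6042 W

6006.6042 W


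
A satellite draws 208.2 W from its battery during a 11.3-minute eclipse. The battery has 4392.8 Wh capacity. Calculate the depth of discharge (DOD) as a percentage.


E_used = P * t / 60 = 208.2 * 11.3 / 60 = 39.2110 Wh
DOD = E_used / E_total * 100 = 39.2110 / 4392.8 * 100
DOD = 0.8926197 %

0.8926 %


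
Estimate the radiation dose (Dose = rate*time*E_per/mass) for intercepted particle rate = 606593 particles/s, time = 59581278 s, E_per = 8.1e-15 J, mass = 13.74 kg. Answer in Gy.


Total energy deposited = rate * time * E_per
  = 606593 * 59581278 * 8.1e-15 = 0.2927468 J
Dose = E_total / mass = 0.2927468 / 13.74
Dose = 0.02130618 Gy

0.0213 Gy


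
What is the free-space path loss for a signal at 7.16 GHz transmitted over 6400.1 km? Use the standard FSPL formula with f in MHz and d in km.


f = 7.16 GHz = 7160.0000 MHz
d = 6400.1 km
FSPL = 32.44 + 20*log10(7160.0000) + 20*log10(6400.1)
FSPL = 32.44 + 77.0983 + 76.1237
FSPL = 185.6620 dB

185.6620 dB


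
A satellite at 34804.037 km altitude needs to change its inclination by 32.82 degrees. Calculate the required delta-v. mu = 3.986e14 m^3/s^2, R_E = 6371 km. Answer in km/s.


r = 41175.0370 km = 4.1175037e+07 m
V = sqrt(mu/r) = 3111.3699 m/s
di = 32.82 deg = 0.5728171 rad
dV = 2*V*sin(di/2) = 2*3111.3699*sin(0.2864085)
dV = 1757.9793 m/s = 1.7580 km/s

1.7580 km/s


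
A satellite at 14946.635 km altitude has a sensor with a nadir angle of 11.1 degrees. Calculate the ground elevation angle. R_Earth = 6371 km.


r = R_E + alt = 21317.6350 km
Law of sines in the satellite / Earth-center / ground-point triangle:
  sin(nadir)/R_E = sin(90 + el)/r  =>  cos(el) = (r/R_E)*sin(nadir)
cos(el) = (21317.6350 / 6371.0000) * sin(11.1 deg) = 0.6441866
el = arccos(0.6441866) = 49.8953 deg
(Earth-central angle = 90 - nadir - el = 29.0047 deg)

49.8953 degrees


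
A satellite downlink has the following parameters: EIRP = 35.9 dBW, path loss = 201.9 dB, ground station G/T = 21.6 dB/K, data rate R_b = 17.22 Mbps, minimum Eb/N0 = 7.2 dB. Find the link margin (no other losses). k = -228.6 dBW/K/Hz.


C/N0 = EIRP - FSPL + G/T - k = 35.9 - 201.9 + 21.6 - (-228.6)
C/N0 = 84.2000 dB-Hz
R_b = 17.22 Mbps = 1.722e+07 bps -> 10*log10(R_b) = 72.3603 dB-Hz
Eb/N0 = C/N0 - 10*log10(R_b) = 84.2000 - 72.3603 = 11.8397 dB
Margin = Eb/N0 - Eb/N0_req = 11.8397 - 7.2 = 4.6397 dB (link closes)

4.6397 dB


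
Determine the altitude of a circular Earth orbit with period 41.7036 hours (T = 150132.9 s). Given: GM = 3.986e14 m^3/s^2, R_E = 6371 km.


T = 150132.9 s
r = (mu*T^2/(4*pi^2))^(1/3) = (3.986e14 * 150132.9^2 / (4*pi^2))^(1/3)
r = 6.1053388e+07 m = 61053.3879 km
alt = r - R_E = 61053.3879 - 6371 = 54682.3879 km

54682.3879 km


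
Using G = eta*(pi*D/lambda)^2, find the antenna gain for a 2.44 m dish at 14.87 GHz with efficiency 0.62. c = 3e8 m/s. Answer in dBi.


lambda = c/f = 3e8 / 1.487e+10 = 0.02017485 m
G = eta*(pi*D/lambda)^2 = 0.62*(pi*2.44/0.02017485)^2
G = 89505.6633 (linear)
G = 10*log10(89505.6633) = 49.5185 dBi

49.5185 dBi


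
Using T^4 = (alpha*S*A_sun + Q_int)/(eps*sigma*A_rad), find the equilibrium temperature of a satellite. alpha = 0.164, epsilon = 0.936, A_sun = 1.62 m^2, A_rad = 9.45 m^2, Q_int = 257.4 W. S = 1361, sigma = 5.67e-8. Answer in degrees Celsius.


Numerator = alpha*S*A_sun + Q_int = 0.164*1361*1.62 + 257.4 = 618.9905 W
Denominator = eps*sigma*A_rad = 0.936*5.67e-8*9.45 = 5.0152284e-07 W/K^4
T^4 = 1.2342219e+09 K^4
T = 187.4340 K = -85.7160 C

-85.7160 degrees Celsius


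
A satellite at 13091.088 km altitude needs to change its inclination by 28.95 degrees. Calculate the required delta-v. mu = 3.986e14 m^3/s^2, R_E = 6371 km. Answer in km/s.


r = 19462.0880 km = 1.9462088e+07 m
V = sqrt(mu/r) = 4525.5767 m/s
di = 28.95 deg = 0.5052728 rad
dV = 2*V*sin(di/2) = 2*4525.5767*sin(0.2526364)
dV = 2262.4041 m/s = 2.2624 km/s

2.2624 km/s


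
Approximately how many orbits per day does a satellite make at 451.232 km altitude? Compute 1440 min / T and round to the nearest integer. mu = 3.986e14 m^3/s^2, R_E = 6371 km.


r = 6.822232e+06 m
T = 2*pi*sqrt(r^3/mu) = 5607.9089 s = 93.4651 min
revs/day = 1440 / 93.4651 = 15.4068
Rounded: 15 revolutions per day

15 revolutions per day


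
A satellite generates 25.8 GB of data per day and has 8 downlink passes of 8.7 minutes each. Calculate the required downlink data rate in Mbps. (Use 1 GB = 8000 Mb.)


total contact time = 8 * 8.7 * 60 = 4176.0000 s
data = 25.8 GB = 206400.0000 Mb
rate = 206400.0000 / 4176.0000 = 49.4253 Mbps

49.4253 Mbps


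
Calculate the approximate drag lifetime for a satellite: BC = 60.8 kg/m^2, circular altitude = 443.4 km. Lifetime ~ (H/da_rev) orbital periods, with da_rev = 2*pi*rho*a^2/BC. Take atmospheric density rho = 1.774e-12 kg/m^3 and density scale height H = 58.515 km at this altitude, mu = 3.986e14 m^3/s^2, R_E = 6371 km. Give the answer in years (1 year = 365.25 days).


a = R_E + alt = 6814.4000 km = 6.8144e+06 m
da_rev = 2*pi*rho*a^2/BC = 2*pi*1.774e-12*(6.8144e+06)^2/60.8 = 8.513049 m per revolution
N = H/da_rev = 58515.0000 m / 8.513049 m = 6873.5652 revolutions
P = 2*pi*sqrt(a^3/mu) = 5598.2547 s
lifetime = N*P = 6873.5652 * 5598.2547 = 3.8479969e+07 s = 445.3700 days
years = 445.3700 / 365.25 = 1.2194 years

1.2194 years


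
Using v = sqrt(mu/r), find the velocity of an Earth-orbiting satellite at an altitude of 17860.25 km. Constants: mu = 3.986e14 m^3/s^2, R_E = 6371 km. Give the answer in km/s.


r = R_E + alt = 6371.0 + 17860.25 = 24231.2500 km = 2.423125e+07 m
v = sqrt(mu/r) = sqrt(3.986e14 / 2.423125e+07) = 4055.8393 m/s = 4.0558 km/s

4.0558 km/s


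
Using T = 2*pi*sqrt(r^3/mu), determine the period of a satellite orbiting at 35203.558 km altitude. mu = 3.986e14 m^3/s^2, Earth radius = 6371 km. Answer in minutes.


r = 41574.5580 km = 4.1574558e+07 m
T = 2*pi*sqrt(r^3/mu) = 2*pi*sqrt(7.185929e+22 / 3.986e14)
T = 84363.1296 s = 1406.0522 min

1406.0522 minutes


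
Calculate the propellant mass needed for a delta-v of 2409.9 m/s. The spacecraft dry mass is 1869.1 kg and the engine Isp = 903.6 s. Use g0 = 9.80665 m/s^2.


ve = Isp * g0 = 903.6 * 9.80665 = 8861.288940 m/s
mass ratio = exp(dv/ve) = exp(2409.9/8861.288940) = 1.31253211
m_prop = m_dry * (mr - 1) = 1869.1 * (1.31253211 - 1)
m_prop = 584.1538 kg

584.1538 kg


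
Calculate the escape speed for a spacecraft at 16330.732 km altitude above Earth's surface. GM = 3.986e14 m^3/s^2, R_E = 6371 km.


r = 6371.0 + 16330.732 = 22701.7320 km = 2.2701732e+07 m
v_esc = sqrt(2*mu/r) = sqrt(2*3.986e14 / 2.2701732e+07)
v_esc = 5925.8977 m/s = 5.9259 km/s

5.9259 km/s


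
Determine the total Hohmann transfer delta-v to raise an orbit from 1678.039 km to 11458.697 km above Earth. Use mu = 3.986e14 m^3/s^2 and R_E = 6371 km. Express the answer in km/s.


r1 = 8049.0390 km = 8.049039e+06 m
r2 = 17829.6970 km = 1.7829697e+07 m
dv1 = sqrt(mu/r1)*(sqrt(2*r2/(r1+r2)) - 1) = 1223.4621 m/s
dv2 = sqrt(mu/r2)*(1 - sqrt(2*r1/(r1+r2))) = 999.0393 m/s
total dv = |dv1| + |dv2| = 1223.4621 + 999.0393 = 2222.5014 m/s = 2.2225 km/s

2.2225 km/s


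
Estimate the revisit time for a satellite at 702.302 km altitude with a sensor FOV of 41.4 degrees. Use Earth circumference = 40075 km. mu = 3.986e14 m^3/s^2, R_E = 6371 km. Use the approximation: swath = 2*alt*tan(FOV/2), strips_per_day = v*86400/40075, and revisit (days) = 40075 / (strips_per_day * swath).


swath = 2*702.302*tan(0.3612832) = 530.7556 km
v = sqrt(mu/r) = 7506.8467 m/s = 7.5068 km/s
strips/day = v*86400/40075 = 7.5068*86400/40075 = 16.1844
coverage/day = strips * swath = 16.1844 * 530.7556 = 8589.9841 km
revisit = 40075 / 8589.9841 = 4.6653 days

4.6653 days


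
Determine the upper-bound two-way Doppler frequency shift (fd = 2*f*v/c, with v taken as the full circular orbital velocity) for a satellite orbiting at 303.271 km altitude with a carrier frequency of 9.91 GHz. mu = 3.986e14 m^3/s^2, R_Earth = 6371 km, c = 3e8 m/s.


r = 6.674271e+06 m
v = sqrt(mu/r) = 7727.9932 m/s (worst-case radial velocity)
f = 9.91 GHz = 9.91e+09 Hz
fd = 2*f*v/c = 2*9.91e+09*7727.9932/3.0e+08
fd = 510562.7479 Hz

510562.7479 Hz


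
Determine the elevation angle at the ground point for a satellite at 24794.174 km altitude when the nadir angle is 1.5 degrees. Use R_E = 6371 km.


r = R_E + alt = 31165.1740 km
Law of sines in the satellite / Earth-center / ground-point triangle:
  sin(nadir)/R_E = sin(90 + el)/r  =>  cos(el) = (r/R_E)*sin(nadir)
cos(el) = (31165.1740 / 6371.0000) * sin(1.5 deg) = 0.1280504
el = arccos(0.1280504) = 82.6431 deg
(Earth-central angle = 90 - nadir - el = 5.8569 deg)

82.6431 degrees


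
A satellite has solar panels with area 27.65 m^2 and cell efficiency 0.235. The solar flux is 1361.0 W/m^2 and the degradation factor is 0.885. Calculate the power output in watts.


P = area * eta * S * degradation
P = 27.65 * 0.235 * 1361.0 * 0.885
P = 7826.4424 W

7826.4424 W


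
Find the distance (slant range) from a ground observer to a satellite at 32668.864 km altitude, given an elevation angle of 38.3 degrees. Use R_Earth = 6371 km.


h = 32668.864 km, el = 38.3 deg
d = -R_E*sin(el) + sqrt((R_E*sin(el))^2 + 2*R_E*h + h^2)
d = -6371.0000*sin(0.6684611) + sqrt((6371.0000*0.619779)^2 + 2*6371.0000*32668.864 + 32668.864^2)
d = 34769.7669 km

34769.7669 km


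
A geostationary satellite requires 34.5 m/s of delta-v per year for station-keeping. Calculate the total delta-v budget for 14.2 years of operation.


dV = rate * years = 34.5 * 14.2
dV = 489.9000 m/s

489.9000 m/s


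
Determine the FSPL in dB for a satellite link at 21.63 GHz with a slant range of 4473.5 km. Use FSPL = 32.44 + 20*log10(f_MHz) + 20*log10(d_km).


f = 21.63 GHz = 21630.0000 MHz
d = 4473.5 km
FSPL = 32.44 + 20*log10(21630.0000) + 20*log10(4473.5)
FSPL = 32.44 + 86.7011 + 73.0129
FSPL = 192.1541 dB

192.1541 dB


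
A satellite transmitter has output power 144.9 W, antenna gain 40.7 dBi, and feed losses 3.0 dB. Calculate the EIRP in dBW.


Pt = 144.9 W = 21.6107 dBW
EIRP = Pt_dBW + Gt - losses = 21.6107 + 40.7 - 3.0 = 59.3107 dBW

59.3107 dBW


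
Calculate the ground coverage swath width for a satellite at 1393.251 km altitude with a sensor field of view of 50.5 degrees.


FOV = 50.5 deg = 0.8813913 rad
swath = 2 * alt * tan(FOV/2) = 2 * 1393.251 * tan(0.4406956)
swath = 2 * 1393.251 * 0.4716306
swath = 1314.1997 km

1314.1997 km


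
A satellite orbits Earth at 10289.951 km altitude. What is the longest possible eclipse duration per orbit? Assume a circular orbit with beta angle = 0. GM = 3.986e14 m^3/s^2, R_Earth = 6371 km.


r = 16660.9510 km
T = 356.7054 min
Eclipse fraction = arcsin(R_E/r)/pi = arcsin(6371.0000/16660.9510)/pi
= arcsin(0.3823911)/pi = 0.1248993
Eclipse duration = 0.1248993 * 356.7054 = 44.5523 min

44.5523 minutes


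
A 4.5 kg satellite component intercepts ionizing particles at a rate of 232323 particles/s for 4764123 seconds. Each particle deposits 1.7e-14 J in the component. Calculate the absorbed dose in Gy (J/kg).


Total energy deposited = rate * time * E_per
  = 232323 * 4764123 * 1.7e-14 = 0.01881586 J
Dose = E_total / mass = 0.01881586 / 4.5
Dose = 0.004181302 Gy

0.0042 Gy


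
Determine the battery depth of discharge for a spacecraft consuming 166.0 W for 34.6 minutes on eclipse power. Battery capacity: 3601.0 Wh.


E_used = P * t / 60 = 166.0 * 34.6 / 60 = 95.7267 Wh
DOD = E_used / E_total * 100 = 95.7267 / 3601.0 * 100
DOD = 2.6583 %

2.6583 %


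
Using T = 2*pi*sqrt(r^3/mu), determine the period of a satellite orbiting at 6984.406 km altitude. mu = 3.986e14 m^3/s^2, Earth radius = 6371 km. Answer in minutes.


r = 13355.4060 km = 1.3355406e+07 m
T = 2*pi*sqrt(r^3/mu) = 2*pi*sqrt(2.382162e+21 / 3.986e14)
T = 15360.1998 s = 256.0033 min

256.0033 minutes


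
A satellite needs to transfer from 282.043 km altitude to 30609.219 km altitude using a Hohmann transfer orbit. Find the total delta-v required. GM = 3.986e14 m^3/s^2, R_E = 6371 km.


r1 = 6653.0430 km = 6.653043e+06 m
r2 = 36980.2190 km = 3.6980219e+07 m
dv1 = sqrt(mu/r1)*(sqrt(2*r2/(r1+r2)) - 1) = 2337.1082 m/s
dv2 = sqrt(mu/r2)*(1 - sqrt(2*r1/(r1+r2))) = 1470.0883 m/s
total dv = |dv1| + |dv2| = 2337.1082 + 1470.0883 = 3807.1965 m/s = 3.8072 km/s

3.8072 km/s


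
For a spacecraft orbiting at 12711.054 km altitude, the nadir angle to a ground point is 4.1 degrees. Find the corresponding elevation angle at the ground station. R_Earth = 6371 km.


r = R_E + alt = 19082.0540 km
Law of sines in the satellite / Earth-center / ground-point triangle:
  sin(nadir)/R_E = sin(90 + el)/r  =>  cos(el) = (r/R_E)*sin(nadir)
cos(el) = (19082.0540 / 6371.0000) * sin(4.1 deg) = 0.214145
el = arccos(0.214145) = 77.6346 deg
(Earth-central angle = 90 - nadir - el = 8.2654 deg)

77.6346 degrees


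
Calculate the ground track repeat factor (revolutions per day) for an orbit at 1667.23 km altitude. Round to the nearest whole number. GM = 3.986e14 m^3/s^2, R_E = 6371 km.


r = 8.03823e+06 m
T = 2*pi*sqrt(r^3/mu) = 7172.1913 s = 119.5365 min
revs/day = 1440 / 119.5365 = 12.0465
Rounded: 12 revolutions per day

12 revolutions per day


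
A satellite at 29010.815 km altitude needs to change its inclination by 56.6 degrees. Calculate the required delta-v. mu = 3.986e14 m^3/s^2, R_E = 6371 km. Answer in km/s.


r = 35381.8150 km = 3.5381815e+07 m
V = sqrt(mu/r) = 3356.4377 m/s
di = 56.6 deg = 0.9878564 rad
dV = 2*V*sin(di/2) = 2*3356.4377*sin(0.4939282)
dV = 3182.4951 m/s = 3.1825 km/s

3.1825 km/s


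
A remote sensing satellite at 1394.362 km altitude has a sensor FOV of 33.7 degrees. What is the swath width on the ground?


FOV = 33.7 deg = 0.588176 rad
swath = 2 * alt * tan(FOV/2) = 2 * 1394.362 * tan(0.294088)
swath = 2 * 1394.362 * 0.3028703
swath = 844.6216 km

844.6216 km


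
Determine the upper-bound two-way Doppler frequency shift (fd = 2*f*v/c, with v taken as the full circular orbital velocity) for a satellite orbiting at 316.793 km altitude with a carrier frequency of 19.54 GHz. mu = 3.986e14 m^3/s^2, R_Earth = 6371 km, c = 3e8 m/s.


r = 6.687793e+06 m
v = sqrt(mu/r) = 7720.1766 m/s (worst-case radial velocity)
f = 19.54 GHz = 1.954e+10 Hz
fd = 2*f*v/c = 2*1.954e+10*7720.1766/3.0e+08
fd = 1.0056817e+06 Hz

1.0057e+06 Hz


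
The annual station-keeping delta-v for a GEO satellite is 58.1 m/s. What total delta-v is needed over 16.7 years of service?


dV = rate * years = 58.1 * 16.7
dV = 970.2700 m/s

970.2700 m/s


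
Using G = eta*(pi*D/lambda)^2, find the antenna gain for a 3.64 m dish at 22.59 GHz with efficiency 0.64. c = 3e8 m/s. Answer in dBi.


lambda = c/f = 3e8 / 2.259e+10 = 0.01328021 m
G = eta*(pi*D/lambda)^2 = 0.64*(pi*3.64/0.01328021)^2
G = 474539.5773 (linear)
G = 10*log10(474539.5773) = 56.7627 dBi

56.7627 dBi


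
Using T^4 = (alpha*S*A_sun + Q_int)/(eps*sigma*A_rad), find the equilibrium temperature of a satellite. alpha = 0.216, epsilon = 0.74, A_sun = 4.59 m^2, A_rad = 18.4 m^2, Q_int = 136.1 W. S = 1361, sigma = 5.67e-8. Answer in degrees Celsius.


Numerator = alpha*S*A_sun + Q_int = 0.216*1361*4.59 + 136.1 = 1485.4498 W
Denominator = eps*sigma*A_rad = 0.74*5.67e-8*18.4 = 7.720272e-07 W/K^4
T^4 = 1.92409e+09 K^4
T = 209.4384 K = -63.7116 C

-63.7116 degrees Celsius


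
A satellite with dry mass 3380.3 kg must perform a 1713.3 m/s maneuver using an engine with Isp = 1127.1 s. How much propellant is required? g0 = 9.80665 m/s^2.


ve = Isp * g0 = 1127.1 * 9.80665 = 11053.075215 m/s
mass ratio = exp(dv/ve) = exp(1713.3/11053.075215) = 1.16766571
m_prop = m_dry * (mr - 1) = 3380.3 * (1.16766571 - 1)
m_prop = 566.7604 kg

566.7604 kg


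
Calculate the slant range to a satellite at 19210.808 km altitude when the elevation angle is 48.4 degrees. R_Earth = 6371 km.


h = 19210.808 km, el = 48.4 deg
d = -R_E*sin(el) + sqrt((R_E*sin(el))^2 + 2*R_E*h + h^2)
d = -6371.0000*sin(0.8447394) + sqrt((6371.0000*0.7477981)^2 + 2*6371.0000*19210.808 + 19210.808^2)
d = 20465.4646 km

20465.4646 km


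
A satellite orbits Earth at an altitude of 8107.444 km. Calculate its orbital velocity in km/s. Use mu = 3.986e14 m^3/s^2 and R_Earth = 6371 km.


r = R_E + alt = 6371.0 + 8107.444 = 14478.4440 km = 1.4478444e+07 m
v = sqrt(mu/r) = sqrt(3.986e14 / 1.4478444e+07) = 5246.9594 m/s = 5.2470 km/s

5.2470 km/s


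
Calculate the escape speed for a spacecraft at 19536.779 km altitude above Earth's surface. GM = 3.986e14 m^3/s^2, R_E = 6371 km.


r = 6371.0 + 19536.779 = 25907.7790 km = 2.5907779e+07 m
v_esc = sqrt(2*mu/r) = sqrt(2*3.986e14 / 2.5907779e+07)
v_esc = 5547.1327 m/s = 5.5471 km/s

5.5471 km/s


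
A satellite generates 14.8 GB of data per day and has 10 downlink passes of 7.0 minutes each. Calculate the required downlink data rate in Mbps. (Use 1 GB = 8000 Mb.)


total contact time = 10 * 7.0 * 60 = 4200.0000 s
data = 14.8 GB = 118400.0000 Mb
rate = 118400.0000 / 4200.0000 = 28.1905 Mbps

28.1905 Mbps


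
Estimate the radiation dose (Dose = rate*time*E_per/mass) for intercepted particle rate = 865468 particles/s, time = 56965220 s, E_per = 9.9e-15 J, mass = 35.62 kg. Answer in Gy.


Total energy deposited = rate * time * E_per
  = 865468 * 56965220 * 9.9e-15 = 0.4880856 J
Dose = E_total / mass = 0.4880856 / 35.62
Dose = 0.01370257 Gy

0.0137 Gy


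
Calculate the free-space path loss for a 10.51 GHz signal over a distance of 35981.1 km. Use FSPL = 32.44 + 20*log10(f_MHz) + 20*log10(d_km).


f = 10.51 GHz = 10510.0000 MHz
d = 35981.1 km
FSPL = 32.44 + 20*log10(10510.0000) + 20*log10(35981.1)
FSPL = 32.44 + 80.4321 + 91.1215
FSPL = 203.9935 dB

203.9935 dB


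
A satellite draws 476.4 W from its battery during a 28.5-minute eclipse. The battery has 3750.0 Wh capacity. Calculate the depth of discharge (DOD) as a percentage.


E_used = P * t / 60 = 476.4 * 28.5 / 60 = 226.2900 Wh
DOD = E_used / E_total * 100 = 226.2900 / 3750.0 * 100
DOD = 6.0344 %

6.0344 %


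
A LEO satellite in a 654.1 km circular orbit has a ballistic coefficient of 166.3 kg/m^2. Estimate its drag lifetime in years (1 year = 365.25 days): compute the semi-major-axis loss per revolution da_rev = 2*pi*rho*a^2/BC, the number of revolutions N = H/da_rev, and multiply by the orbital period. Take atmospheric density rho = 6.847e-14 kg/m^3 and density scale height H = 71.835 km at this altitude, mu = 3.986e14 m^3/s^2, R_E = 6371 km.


a = R_E + alt = 7025.1000 km = 7.0251e+06 m
da_rev = 2*pi*rho*a^2/BC = 2*pi*6.847e-14*(7.0251e+06)^2/166.3 = 0.127671208 m per revolution
N = H/da_rev = 71835.0000 m / 0.127671208 m = 562656.2246 revolutions
P = 2*pi*sqrt(a^3/mu) = 5859.8971 s
lifetime = N*P = 562656.2246 * 5859.8971 = 3.2971076e+09 s = 38160.9671 days
years = 38160.9671 / 365.25 = 104.4790 years

104.4790 years


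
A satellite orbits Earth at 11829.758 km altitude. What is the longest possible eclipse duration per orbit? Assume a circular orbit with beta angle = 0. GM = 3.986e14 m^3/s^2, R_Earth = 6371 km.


r = 18200.7580 km
T = 407.2810 min
Eclipse fraction = arcsin(R_E/r)/pi = arcsin(6371.0000/18200.7580)/pi
= arcsin(0.3500404)/pi = 0.1138321
Eclipse duration = 0.1138321 * 407.2810 = 46.3617 min

46.3617 minutes


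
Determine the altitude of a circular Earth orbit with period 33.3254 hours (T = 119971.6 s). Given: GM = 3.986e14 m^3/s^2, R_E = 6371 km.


T = 119971.6 s
r = (mu*T^2/(4*pi^2))^(1/3) = (3.986e14 * 119971.6^2 / (4*pi^2))^(1/3)
r = 5.2574863e+07 m = 52574.8634 km
alt = r - R_E = 52574.8634 - 6371 = 46203.8634 km

46203.8634 km


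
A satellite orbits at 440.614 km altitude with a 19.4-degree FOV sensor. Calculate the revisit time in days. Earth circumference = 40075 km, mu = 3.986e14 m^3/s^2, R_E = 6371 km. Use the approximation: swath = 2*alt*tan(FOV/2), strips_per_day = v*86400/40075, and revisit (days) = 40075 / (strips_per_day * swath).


swath = 2*440.614*tan(0.1692969) = 150.6311 km
v = sqrt(mu/r) = 7649.6864 m/s = 7.6497 km/s
strips/day = v*86400/40075 = 7.6497*86400/40075 = 16.4924
coverage/day = strips * swath = 16.4924 * 150.6311 = 2484.2676 km
revisit = 40075 / 2484.2676 = 16.1315 days

16.1315 days


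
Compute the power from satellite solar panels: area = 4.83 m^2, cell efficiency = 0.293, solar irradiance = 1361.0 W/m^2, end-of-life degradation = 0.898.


P = area * eta * S * degradation
P = 4.83 * 0.293 * 1361.0 * 0.898
P = 1729.6141 W

1729.6141 W


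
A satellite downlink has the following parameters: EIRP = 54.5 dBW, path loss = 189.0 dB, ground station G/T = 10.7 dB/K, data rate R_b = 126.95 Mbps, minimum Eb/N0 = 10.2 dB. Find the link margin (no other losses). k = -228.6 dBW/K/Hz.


C/N0 = EIRP - FSPL + G/T - k = 54.5 - 189.0 + 10.7 - (-228.6)
C/N0 = 104.8000 dB-Hz
R_b = 126.95 Mbps = 1.2695e+08 bps -> 10*log10(R_b) = 81.0363 dB-Hz
Eb/N0 = C/N0 - 10*log10(R_b) = 104.8000 - 81.0363 = 23.7637 dB
Margin = Eb/N0 - Eb/N0_req = 23.7637 - 10.2 = 13.5637 dB (link closes)

13.5637 dB


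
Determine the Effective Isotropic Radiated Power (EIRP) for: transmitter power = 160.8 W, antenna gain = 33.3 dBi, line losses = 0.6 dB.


Pt = 160.8 W = 22.0629 dBW
EIRP = Pt_dBW + Gt - losses = 22.0629 + 33.3 - 0.6 = 54.7629 dBW

54.7629 dBW


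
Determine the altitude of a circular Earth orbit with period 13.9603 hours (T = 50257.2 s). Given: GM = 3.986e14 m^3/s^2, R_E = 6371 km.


T = 50257.2 s
r = (mu*T^2/(4*pi^2))^(1/3) = (3.986e14 * 50257.2^2 / (4*pi^2))^(1/3)
r = 2.9434594e+07 m = 29434.5937 km
alt = r - R_E = 29434.5937 - 6371 = 23063.5937 km

23063.5937 km


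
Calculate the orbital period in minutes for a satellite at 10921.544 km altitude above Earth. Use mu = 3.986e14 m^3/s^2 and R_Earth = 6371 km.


r = 17292.5440 km = 1.7292544e+07 m
T = 2*pi*sqrt(r^3/mu) = 2*pi*sqrt(5.1710254e+21 / 3.986e14)
T = 22630.7817 s = 377.1797 min

377.1797 minutes


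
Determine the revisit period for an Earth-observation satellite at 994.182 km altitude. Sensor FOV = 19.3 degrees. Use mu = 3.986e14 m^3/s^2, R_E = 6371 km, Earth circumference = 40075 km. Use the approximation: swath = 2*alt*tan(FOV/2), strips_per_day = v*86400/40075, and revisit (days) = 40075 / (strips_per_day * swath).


swath = 2*994.182*tan(0.1684243) = 338.0917 km
v = sqrt(mu/r) = 7356.5960 m/s = 7.3566 km/s
strips/day = v*86400/40075 = 7.3566*86400/40075 = 15.8605
coverage/day = strips * swath = 15.8605 * 338.0917 = 5362.3060 km
revisit = 40075 / 5362.3060 = 7.4735 days

7.4735 days


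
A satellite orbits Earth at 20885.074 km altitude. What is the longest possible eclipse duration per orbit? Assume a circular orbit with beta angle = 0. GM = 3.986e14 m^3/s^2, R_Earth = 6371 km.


r = 27256.0740 km
T = 746.3713 min
Eclipse fraction = arcsin(R_E/r)/pi = arcsin(6371.0000/27256.0740)/pi
= arcsin(0.2337461)/pi = 0.07509844
Eclipse duration = 0.07509844 * 746.3713 = 56.0513 min

56.0513 minutes


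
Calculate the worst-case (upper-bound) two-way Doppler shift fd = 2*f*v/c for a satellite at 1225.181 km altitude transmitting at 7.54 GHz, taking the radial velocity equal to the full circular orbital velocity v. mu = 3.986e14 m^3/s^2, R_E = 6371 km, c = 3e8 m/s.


r = 7.596181e+06 m
v = sqrt(mu/r) = 7243.8758 m/s (worst-case radial velocity)
f = 7.54 GHz = 7.54e+09 Hz
fd = 2*f*v/c = 2*7.54e+09*7243.8758/3.0e+08
fd = 364125.4898 Hz

364125.4898 Hz


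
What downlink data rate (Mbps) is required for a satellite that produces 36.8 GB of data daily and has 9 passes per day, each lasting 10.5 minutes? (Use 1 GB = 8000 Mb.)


total contact time = 9 * 10.5 * 60 = 5670.0000 s
data = 36.8 GB = 294400.0000 Mb
rate = 294400.0000 / 5670.0000 = 51.9224 Mbps

51.9224 Mbps


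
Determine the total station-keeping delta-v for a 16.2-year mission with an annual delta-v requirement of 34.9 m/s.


dV = rate * years = 34.9 * 16.2
dV = 565.3800 m/s

565.3800 m/s


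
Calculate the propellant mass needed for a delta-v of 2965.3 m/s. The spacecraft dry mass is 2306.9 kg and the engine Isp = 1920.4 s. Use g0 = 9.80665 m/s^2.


ve = Isp * g0 = 1920.4 * 9.80665 = 18832.690660 m/s
mass ratio = exp(dv/ve) = exp(2965.3/18832.690660) = 1.17052800
m_prop = m_dry * (mr - 1) = 2306.9 * (1.17052800 - 1)
m_prop = 393.3910 kg

393.3910 kg


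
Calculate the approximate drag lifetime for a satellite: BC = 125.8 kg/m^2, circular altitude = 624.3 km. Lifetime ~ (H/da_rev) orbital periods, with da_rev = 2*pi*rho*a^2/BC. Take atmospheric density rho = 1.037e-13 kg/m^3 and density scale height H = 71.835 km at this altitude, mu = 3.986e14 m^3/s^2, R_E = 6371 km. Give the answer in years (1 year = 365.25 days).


a = R_E + alt = 6995.3000 km = 6.9953e+06 m
da_rev = 2*pi*rho*a^2/BC = 2*pi*1.037e-13*(6.9953e+06)^2/125.8 = 0.253449053 m per revolution
N = H/da_rev = 71835.0000 m / 0.253449053 m = 283429.7435 revolutions
P = 2*pi*sqrt(a^3/mu) = 5822.6507 s
lifetime = N*P = 283429.7435 * 5822.6507 = 1.6503124e+09 s = 19100.8379 days
years = 19100.8379 / 365.25 = 52.2952 years

52.2952 years


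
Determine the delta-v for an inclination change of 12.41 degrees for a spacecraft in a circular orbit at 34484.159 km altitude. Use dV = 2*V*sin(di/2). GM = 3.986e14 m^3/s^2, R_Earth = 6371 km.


r = 40855.1590 km = 4.0855159e+07 m
V = sqrt(mu/r) = 3123.5265 m/s
di = 12.41 deg = 0.2165954 rad
dV = 2*V*sin(di/2) = 2*3123.5265*sin(0.1082977)
dV = 675.2197 m/s = 0.6752197 km/s

0.6752 km/s


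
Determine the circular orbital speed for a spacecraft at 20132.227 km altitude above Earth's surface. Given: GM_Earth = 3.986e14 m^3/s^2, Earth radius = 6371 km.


r = R_E + alt = 6371.0 + 20132.227 = 26503.2270 km = 2.6503227e+07 m
v = sqrt(mu/r) = sqrt(3.986e14 / 2.6503227e+07) = 3878.1024 m/s = 3.8781 km/s

3.8781 km/s


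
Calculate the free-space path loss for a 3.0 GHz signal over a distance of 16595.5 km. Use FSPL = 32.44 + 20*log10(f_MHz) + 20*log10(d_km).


f = 3.0 GHz = 3000.0000 MHz
d = 16595.5 km
FSPL = 32.44 + 20*log10(3000.0000) + 20*log10(16595.5)
FSPL = 32.44 + 69.5424 + 84.3998
FSPL = 186.3822 dB

186.3822 dB


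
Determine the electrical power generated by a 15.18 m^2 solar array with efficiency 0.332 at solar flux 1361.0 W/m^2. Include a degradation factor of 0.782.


P = area * eta * S * degradation
P = 15.18 * 0.332 * 1361.0 * 0.782
P = 5363.8266 W

5363.8266 W


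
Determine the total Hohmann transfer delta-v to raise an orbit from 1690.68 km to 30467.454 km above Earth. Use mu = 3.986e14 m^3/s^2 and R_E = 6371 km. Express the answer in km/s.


r1 = 8061.6800 km = 8.06168e+06 m
r2 = 36838.4540 km = 3.6838454e+07 m
dv1 = sqrt(mu/r1)*(sqrt(2*r2/(r1+r2)) - 1) = 1975.7370 m/s
dv2 = sqrt(mu/r2)*(1 - sqrt(2*r1/(r1+r2))) = 1318.2494 m/s
total dv = |dv1| + |dv2| = 1975.7370 + 1318.2494 = 3293.9864 m/s = 3.2940 km/s

3.2940 km/s


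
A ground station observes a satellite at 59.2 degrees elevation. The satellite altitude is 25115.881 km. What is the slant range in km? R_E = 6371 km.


h = 25115.881 km, el = 59.2 deg
d = -R_E*sin(el) + sqrt((R_E*sin(el))^2 + 2*R_E*h + h^2)
d = -6371.0000*sin(1.0332) + sqrt((6371.0000*0.8589599)^2 + 2*6371.0000*25115.881 + 25115.881^2)
d = 25844.9987 km

25844.9987 km


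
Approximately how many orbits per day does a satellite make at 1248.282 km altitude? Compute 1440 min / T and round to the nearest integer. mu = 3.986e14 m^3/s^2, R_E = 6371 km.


r = 7.619282e+06 m
T = 2*pi*sqrt(r^3/mu) = 6618.8462 s = 110.3141 min
revs/day = 1440 / 110.3141 = 13.0536
Rounded: 13 revolutions per day

13 revolutions per day


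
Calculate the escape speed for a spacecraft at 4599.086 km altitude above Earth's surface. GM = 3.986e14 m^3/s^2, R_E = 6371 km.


r = 6371.0 + 4599.086 = 10970.0860 km = 1.0970086e+07 m
v_esc = sqrt(2*mu/r) = sqrt(2*3.986e14 / 1.0970086e+07)
v_esc = 8524.6907 m/s = 8.5247 km/s

8.5247 km/s


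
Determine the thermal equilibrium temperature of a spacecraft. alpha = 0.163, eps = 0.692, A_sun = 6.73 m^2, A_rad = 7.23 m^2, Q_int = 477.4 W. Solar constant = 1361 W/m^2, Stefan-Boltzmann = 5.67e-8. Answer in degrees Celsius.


Numerator = alpha*S*A_sun + Q_int = 0.163*1361*6.73 + 477.4 = 1970.4034 W
Denominator = eps*sigma*A_rad = 0.692*5.67e-8*7.23 = 2.8367917e-07 W/K^4
T^4 = 6.9458867e+09 K^4
T = 288.6901 K = 15.5401 C

15.5401 degrees Celsius


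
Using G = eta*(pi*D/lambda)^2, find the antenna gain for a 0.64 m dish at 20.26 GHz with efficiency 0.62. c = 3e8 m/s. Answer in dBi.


lambda = c/f = 3e8 / 2.026e+10 = 0.0148075 m
G = eta*(pi*D/lambda)^2 = 0.62*(pi*0.64/0.0148075)^2
G = 11431.0929 (linear)
G = 10*log10(11431.0929) = 40.5809 dBi

40.5809 dBi
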